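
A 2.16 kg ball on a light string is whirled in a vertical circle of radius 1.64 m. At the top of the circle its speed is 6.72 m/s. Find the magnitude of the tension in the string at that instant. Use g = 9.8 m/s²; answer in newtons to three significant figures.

38.3 N

At the top, both T and the weight mg point inward (toward the centre), so T + mg = mv²/r.
T = m(v²/r − g) = 2.16 × ((6.72)²/1.64 − 9.8) = 2.16 × (27.54 − 9.8) = 2.16 × 17.74 = 38.31 N.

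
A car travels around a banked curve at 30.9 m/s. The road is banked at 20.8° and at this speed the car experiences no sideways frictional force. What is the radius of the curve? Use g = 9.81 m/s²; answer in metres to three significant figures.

256 m

Frictionless banking: tanθ = v²/(rg), so r = v²/(g tanθ).
r = (30.9)²/(9.81 × tan 20.8°) = 954.8/(9.81 × 0.3799) = 954.8/3.726 = 256.2 m.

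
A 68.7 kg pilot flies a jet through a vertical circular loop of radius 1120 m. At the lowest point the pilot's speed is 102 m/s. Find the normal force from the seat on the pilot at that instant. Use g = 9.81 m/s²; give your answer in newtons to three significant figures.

At the lowest point, N points up (toward the centre) and the weight mg points down (away from the centre), so the net inward force is N − mg = mv²/r.
N = m(v²/r + g) = 68.7 × ((102)²/1120 + 9.81) = 68.7 × (9.289 + 9.81) = 68.7 × 19.10 = 1312 N.

1310 N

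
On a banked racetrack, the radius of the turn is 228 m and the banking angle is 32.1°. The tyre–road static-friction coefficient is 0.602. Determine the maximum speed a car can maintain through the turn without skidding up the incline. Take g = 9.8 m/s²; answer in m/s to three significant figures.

66.4 m/s

At the maximum speed, friction acts down the slope at its limiting value f = μN. Radially (horizontal, toward centre): N sinθ + μN cosθ = mv²/r. Vertically: N cosθ − μN sinθ = mg.
Dividing: v² = r g (sinθ + μcosθ)/(cosθ − μsinθ).
sinθ + μcosθ = 0.5314 + 0.602×0.8471 = 1.041; cosθ − μsinθ = 0.8471 − 0.602×0.5314 = 0.5272.
v² = 228 × 9.8 × 1.041/0.5272 = 4413 m²/s², so v = 66.43 m/s.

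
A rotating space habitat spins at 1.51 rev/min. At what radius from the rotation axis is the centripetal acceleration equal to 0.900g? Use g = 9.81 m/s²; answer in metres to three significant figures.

ω = 1.51 rev/min × 2π/60 = 0.1581 rad/s.
a_c = ω²r = 0.900g ⇒ r = 0.900 × 9.81 / (0.1581)² = 8.829/0.02500 = 353.1 m.

353 m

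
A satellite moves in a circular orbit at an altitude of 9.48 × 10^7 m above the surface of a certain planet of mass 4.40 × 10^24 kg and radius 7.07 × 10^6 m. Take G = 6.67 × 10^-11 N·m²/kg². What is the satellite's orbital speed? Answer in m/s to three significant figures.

Orbital radius r = R + h = 7.07 × 10^6 + 9.48 × 10^7 = 1.019 × 10^8 m.
Gravity supplies the centripetal force: G M m / r² = m v² / r, so v = √(GM/r).
v = √(6.67 × 10^-11 × 4.40 × 10^24 / 1.019 × 10^8) = √(2.881 × 10^6) = 1697 m/s.

1700 m/s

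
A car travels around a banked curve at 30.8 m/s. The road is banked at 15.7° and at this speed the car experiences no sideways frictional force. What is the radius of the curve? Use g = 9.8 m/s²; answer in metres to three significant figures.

Frictionless banking: tanθ = v²/(rg), so r = v²/(g tanθ).
r = (30.8)²/(9.8 × tan 15.7°) = 948.6/(9.8 × 0.2811) = 948.6/2.755 = 344.4 m.

344 m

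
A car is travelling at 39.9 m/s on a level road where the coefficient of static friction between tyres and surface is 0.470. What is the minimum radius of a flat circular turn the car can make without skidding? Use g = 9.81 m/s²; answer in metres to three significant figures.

345 m

At the limit, μ_s m g = m v²/r, so r_min = v²/(μ_s g) = (39.9)²/(0.470 × 9.81) = 1592/4.611 = 345.3 m.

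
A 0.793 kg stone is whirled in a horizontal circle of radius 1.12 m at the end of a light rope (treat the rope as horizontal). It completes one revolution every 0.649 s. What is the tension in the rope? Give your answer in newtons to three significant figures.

83.2 N

v = 2πr/T = 2π × 1.12/0.649 = 10.84 m/s.
The tension is the only horizontal force, so it supplies the full centripetal force: T = m v²/r = 0.793 × (10.84)²/1.12 = 0.793 × 117.6/1.12 = 83.25 N.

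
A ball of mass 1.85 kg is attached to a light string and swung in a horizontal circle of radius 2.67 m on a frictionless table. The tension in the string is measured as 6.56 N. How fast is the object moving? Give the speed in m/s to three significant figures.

T = m v²/r ⇒ v = √(T r / m) = √(6.56 × 2.67 / 1.85) = √9.468 = 3.077 m/s.

3.08 m/s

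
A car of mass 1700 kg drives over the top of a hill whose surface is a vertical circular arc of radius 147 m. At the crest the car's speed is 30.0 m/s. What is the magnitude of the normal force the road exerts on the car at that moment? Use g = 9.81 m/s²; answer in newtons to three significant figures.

6270 N

At the crest the centripetal acceleration points downward (toward the centre of the arc), so mg − N = mv²/r.
N = m(g − v²/r) = 1700 × (9.81 − (30.0)²/147) = 1700 × (9.81 − 6.122) = 1700 × 3.688 = 6269 N.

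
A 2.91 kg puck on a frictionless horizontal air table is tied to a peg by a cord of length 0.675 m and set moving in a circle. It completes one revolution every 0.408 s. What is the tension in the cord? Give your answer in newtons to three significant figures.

v = 2πr/T = 2π × 0.675/0.408 = 10.39 m/s.
The tension is the only horizontal force, so it supplies the full centripetal force: T = m v²/r = 2.91 × (10.39)²/0.675 = 2.91 × 108.1/0.675 = 465.8 N.

466 N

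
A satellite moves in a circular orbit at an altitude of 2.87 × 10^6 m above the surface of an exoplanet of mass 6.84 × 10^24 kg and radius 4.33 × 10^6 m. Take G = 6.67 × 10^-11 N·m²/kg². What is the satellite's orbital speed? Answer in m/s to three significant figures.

Orbital radius r = R + h = 4.33 × 10^6 + 2.87 × 10^6 = 7.200 × 10^6 m.
Gravity supplies the centripetal force: G M m / r² = m v² / r, so v = √(GM/r).
v = √(6.67 × 10^-11 × 6.84 × 10^24 / 7.200 × 10^6) = √(6.336 × 10^7) = 7960 m/s.

7960 m/s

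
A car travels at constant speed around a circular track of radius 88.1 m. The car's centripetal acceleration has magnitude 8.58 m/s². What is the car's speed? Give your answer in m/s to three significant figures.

a_c = v²/r ⇒ v = √(a_c · r) = √(8.58 × 88.1) = √755.9 = 27.49 m/s.

27.5 m/s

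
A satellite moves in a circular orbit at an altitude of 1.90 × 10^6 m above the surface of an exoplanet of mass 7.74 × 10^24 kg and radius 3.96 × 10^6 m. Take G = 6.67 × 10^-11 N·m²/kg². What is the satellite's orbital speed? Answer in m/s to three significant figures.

Orbital radius r = R + h = 3.96 × 10^6 + 1.90 × 10^6 = 5.860 × 10^6 m.
Gravity supplies the centripetal force: G M m / r² = m v² / r, so v = √(GM/r).
v = √(6.67 × 10^-11 × 7.74 × 10^24 / 5.860 × 10^6) = √(8.810 × 10^7) = 9386 m/s.

9390 m/s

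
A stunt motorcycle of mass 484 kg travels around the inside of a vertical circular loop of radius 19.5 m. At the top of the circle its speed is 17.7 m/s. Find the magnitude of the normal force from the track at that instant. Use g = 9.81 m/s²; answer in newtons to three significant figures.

3030 N

At the top, both N and the weight mg point inward (toward the centre), so N + mg = mv²/r.
N = m(v²/r − g) = 484 × ((17.7)²/19.5 − 9.81) = 484 × (16.07 − 9.81) = 484 × 6.256 = 3028 N.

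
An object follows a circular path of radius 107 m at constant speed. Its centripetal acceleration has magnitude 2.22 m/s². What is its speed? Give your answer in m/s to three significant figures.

a_c = v²/r ⇒ v = √(a_c · r) = √(2.22 × 107) = √237.5 = 15.41 m/s.

15.4 m/s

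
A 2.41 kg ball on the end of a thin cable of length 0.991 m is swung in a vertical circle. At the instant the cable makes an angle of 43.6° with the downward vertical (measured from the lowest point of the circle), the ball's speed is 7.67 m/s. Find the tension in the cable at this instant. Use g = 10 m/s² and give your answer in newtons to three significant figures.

Take the radial direction toward the centre of the circle as positive. The component of the weight along the string toward the centre is −mg cos φ (φ measured from the bottom), so Newton's second law along the string gives T − mg cos φ = m v²/r.
cos 43.6° = 0.7242, so T = m(v²/r + g cos φ) = 2.41 × ((7.67)²/0.991 + 10.0 × 0.7242) = 2.41 × (59.36 + (7.242)) = 2.41 × 66.60 = 160.5 N.

161 N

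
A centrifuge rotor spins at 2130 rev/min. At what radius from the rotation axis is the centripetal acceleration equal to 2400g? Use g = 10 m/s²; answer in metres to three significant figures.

ω = 2130 rev/min × 2π/60 = 223.1 rad/s.
a_c = ω²r = 2400g ⇒ r = 2400 × 10.0 / (223.1)² = 24000/49750 = 0.4824 m.

0.482 m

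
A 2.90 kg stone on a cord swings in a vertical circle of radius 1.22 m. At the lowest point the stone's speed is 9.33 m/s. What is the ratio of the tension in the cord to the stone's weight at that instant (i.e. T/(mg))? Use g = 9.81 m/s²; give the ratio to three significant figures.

8.27

At the bottom, T − mg = mv²/r, so T = m(v²/r + g) and T/(mg) = v²/(rg) + 1 = (9.33)²/(1.22 × 9.81) + 1 = 7.273 + 1 = 8.273.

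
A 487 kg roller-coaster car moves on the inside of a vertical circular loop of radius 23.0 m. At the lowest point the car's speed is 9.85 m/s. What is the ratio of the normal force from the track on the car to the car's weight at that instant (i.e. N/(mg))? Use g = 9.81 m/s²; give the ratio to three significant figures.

1.43

At the bottom, N − mg = mv²/r, so N = m(v²/r + g) and N/(mg) = v²/(rg) + 1 = (9.85)²/(23.0 × 9.81) + 1 = 0.4300 + 1 = 1.430.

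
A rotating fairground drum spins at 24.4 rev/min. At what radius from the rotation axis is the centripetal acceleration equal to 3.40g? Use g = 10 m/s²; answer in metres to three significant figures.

ω = 24.4 rev/min × 2π/60 = 2.555 rad/s.
a_c = ω²r = 3.40g ⇒ r = 3.40 × 10.0 / (2.555)² = 34.00/6.529 = 5.208 m.

5.21 m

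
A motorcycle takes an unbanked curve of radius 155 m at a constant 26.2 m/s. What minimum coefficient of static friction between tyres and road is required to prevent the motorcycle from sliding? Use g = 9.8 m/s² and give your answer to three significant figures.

Friction provides the centripetal force: μ_s m g = m v²/r, so μ_s = v²/(g r) = (26.20)²/(9.8 × 155) = 686.4/1519 = 0.4519.

0.452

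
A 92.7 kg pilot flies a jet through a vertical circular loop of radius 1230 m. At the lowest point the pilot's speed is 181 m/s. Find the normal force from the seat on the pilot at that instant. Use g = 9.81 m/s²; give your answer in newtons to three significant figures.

3380 N

At the lowest point, N points up (toward the centre) and the weight mg points down (away from the centre), so the net inward force is N − mg = mv²/r.
N = m(v²/r + g) = 92.7 × ((181)²/1230 + 9.81) = 92.7 × (26.63 + 9.81) = 92.7 × 36.44 = 3378 N.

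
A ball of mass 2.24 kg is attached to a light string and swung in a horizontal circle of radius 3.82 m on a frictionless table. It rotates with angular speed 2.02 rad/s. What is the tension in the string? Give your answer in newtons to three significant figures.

34.9 N

v = ωr = 2.02 × 3.82 = 7.716 m/s.
The tension is the only horizontal force, so it supplies the full centripetal force: T = m v²/r = 2.24 × (7.716)²/3.82 = 2.24 × 59.54/3.82 = 34.92 N.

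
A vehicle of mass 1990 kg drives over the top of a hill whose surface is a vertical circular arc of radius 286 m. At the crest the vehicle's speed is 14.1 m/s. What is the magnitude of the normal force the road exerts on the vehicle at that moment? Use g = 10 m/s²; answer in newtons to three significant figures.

At the crest the centripetal acceleration points downward (toward the centre of the arc), so mg − N = mv²/r.
N = m(g − v²/r) = 1990 × (10.0 − (14.1)²/286) = 1990 × (10.0 − 0.6951) = 1990 × 9.305 = 18520 N.

18500 N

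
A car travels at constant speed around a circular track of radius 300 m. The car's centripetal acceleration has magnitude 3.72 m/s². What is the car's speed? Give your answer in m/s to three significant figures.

a_c = v²/r ⇒ v = √(a_c · r) = √(3.72 × 300) = √1116 = 33.41 m/s.

33.4 m/s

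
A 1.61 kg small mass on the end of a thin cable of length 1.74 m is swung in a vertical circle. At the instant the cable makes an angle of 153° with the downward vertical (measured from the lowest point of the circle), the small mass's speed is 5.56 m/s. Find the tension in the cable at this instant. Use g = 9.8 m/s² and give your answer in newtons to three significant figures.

Take the radial direction toward the centre of the circle as positive. The component of the weight along the string toward the centre is −mg cos φ (φ measured from the bottom), so Newton's second law along the string gives T − mg cos φ = m v²/r.
cos 153° = -0.8910, so T = m(v²/r + g cos φ) = 1.61 × ((5.56)²/1.74 + 9.8 × -0.8910) = 1.61 × (17.77 + (-8.732)) = 1.61 × 9.035 = 14.55 N.

14.5 N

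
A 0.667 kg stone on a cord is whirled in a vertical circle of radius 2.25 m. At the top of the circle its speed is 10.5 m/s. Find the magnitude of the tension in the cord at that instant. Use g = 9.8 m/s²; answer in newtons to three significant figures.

26.1 N

At the top, both T and the weight mg point inward (toward the centre), so T + mg = mv²/r.
T = m(v²/r − g) = 0.667 × ((10.5)²/2.25 − 9.8) = 0.667 × (49.00 − 9.8) = 0.667 × 39.20 = 26.15 N.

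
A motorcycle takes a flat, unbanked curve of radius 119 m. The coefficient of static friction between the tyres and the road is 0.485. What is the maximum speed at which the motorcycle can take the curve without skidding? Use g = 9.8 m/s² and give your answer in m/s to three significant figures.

23.8 m/s

On a flat curve, static friction is the only horizontal force, so it must supply the full centripetal force: μ_s m g = m v²/r.
Mass cancels: v_max = √(μ_s g r) = √(0.485 × 9.8 × 119) = √565.6 = 23.78 m/s.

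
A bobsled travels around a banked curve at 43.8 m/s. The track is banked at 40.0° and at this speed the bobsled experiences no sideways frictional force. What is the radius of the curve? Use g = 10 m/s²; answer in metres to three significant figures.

Frictionless banking: tanθ = v²/(rg), so r = v²/(g tanθ).
r = (43.8)²/(10.0 × tan 40.0°) = 1918/(10.0 × 0.8391) = 1918/8.391 = 228.6 m.

229 m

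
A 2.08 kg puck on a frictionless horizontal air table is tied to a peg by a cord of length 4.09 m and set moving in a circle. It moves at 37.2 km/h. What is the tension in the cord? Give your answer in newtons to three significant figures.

54.3 N

v = 37.2 km/h = 37.2/3.6 = 10.33 m/s.
The tension is the only horizontal force, so it supplies the full centripetal force: T = m v²/r = 2.08 × (10.33)²/4.09 = 2.08 × 106.8/4.09 = 54.30 N.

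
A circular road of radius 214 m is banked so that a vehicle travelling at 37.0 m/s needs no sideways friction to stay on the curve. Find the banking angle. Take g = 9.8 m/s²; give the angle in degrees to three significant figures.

33.1°

With no friction, the horizontal component of the normal force provides the centripetal force: N sinθ = mv²/r, while N cosθ = mg vertically.
Dividing: tanθ = v²/(r g) = (37.0)²/(214 × 9.8) = 1369/2097 = 0.6528.
θ = arctan(0.6528) = 33.14°.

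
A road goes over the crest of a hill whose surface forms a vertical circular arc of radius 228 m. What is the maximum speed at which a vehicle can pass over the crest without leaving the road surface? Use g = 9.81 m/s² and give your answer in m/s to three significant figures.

47.3 m/s

At the crest the centre of the circle is below the vehicle, so the net downward (centripetal) force is mg − N = mv²/r.
The vehicle leaves the road when N → 0, giving v_max = √(g r) = √(9.81 × 228) = 47.29 m/s.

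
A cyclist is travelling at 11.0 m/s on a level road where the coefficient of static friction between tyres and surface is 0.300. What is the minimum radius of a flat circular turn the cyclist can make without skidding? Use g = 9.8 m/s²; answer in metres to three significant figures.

41.2 m

At the limit, μ_s m g = m v²/r, so r_min = v²/(μ_s g) = (11.0)²/(0.300 × 9.8) = 121.0/2.940 = 41.16 m.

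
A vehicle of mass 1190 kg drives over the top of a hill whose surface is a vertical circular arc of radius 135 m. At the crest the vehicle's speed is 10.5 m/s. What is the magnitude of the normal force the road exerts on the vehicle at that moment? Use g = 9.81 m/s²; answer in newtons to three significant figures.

10700 N

At the crest the centripetal acceleration points downward (toward the centre of the arc), so mg − N = mv²/r.
N = m(g − v²/r) = 1190 × (9.81 − (10.5)²/135) = 1190 × (9.81 − 0.8167) = 1190 × 8.993 = 10700 N.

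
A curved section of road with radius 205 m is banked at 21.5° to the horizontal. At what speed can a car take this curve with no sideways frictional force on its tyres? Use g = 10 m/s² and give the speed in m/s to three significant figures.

28.4 m/s

On a frictionless banked curve, N sinθ = mv²/r and N cosθ = mg, so tanθ = v²/(rg).
v = √(r g tanθ) = √(205 × 10.0 × tan 21.5°) = √(205 × 10.0 × 0.3939) = √807.5 = 28.42 m/s.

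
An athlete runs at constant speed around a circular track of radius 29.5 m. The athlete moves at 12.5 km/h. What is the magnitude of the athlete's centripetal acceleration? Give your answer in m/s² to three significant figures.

v = 12.5 km/h = 12.5/3.6 = 3.472 m/s.
a_c = v²/r = (3.472)²/29.5 = 12.06/29.5 = 0.4087 m/s².

0.409 m/s²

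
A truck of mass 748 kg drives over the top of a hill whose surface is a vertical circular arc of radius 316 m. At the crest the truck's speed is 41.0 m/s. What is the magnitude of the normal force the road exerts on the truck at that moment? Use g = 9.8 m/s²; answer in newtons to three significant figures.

3350 N

At the crest the centripetal acceleration points downward (toward the centre of the arc), so mg − N = mv²/r.
N = m(g − v²/r) = 748 × (9.8 − (41.0)²/316) = 748 × (9.8 − 5.320) = 748 × 4.480 = 3351 N.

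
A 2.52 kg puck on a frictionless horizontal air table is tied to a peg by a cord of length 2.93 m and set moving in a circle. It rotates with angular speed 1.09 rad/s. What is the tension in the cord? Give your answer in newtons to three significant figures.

8.77 N

v = ωr = 1.09 × 2.93 = 3.194 m/s.
The tension is the only horizontal force, so it supplies the full centripetal force: T = m v²/r = 2.52 × (3.194)²/2.93 = 2.52 × 10.20/2.93 = 8.772 N.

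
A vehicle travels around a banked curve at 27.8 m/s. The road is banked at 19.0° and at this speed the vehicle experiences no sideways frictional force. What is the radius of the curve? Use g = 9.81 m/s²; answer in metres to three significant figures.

229 m

Frictionless banking: tanθ = v²/(rg), so r = v²/(g tanθ).
r = (27.8)²/(9.81 × tan 19.0°) = 772.8/(9.81 × 0.3443) = 772.8/3.378 = 228.8 m.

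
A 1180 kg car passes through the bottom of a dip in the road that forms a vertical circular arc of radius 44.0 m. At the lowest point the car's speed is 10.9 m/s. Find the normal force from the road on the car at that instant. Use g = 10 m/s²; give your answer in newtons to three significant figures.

At the lowest point, N points up (toward the centre) and the weight mg points down (away from the centre), so the net inward force is N − mg = mv²/r.
N = m(v²/r + g) = 1180 × ((10.9)²/44.0 + 10.0) = 1180 × (2.700 + 10.0) = 1180 × 12.70 = 14990 N.

15000 N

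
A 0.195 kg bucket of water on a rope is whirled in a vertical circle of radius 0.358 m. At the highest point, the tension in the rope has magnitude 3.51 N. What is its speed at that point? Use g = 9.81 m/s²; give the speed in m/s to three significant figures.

3.16 m/s

At the top, T + mg = mv²/r, so v = √(r(T/m + g)) = √(0.358 × (3.51/0.195 + 9.81)) = √(0.358 × 27.81) = √9.956 = 3.155 m/s.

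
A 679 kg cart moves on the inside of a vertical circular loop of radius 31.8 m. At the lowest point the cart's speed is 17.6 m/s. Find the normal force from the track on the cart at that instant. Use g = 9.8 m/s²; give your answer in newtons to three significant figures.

At the lowest point, N points up (toward the centre) and the weight mg points down (away from the centre), so the net inward force is N − mg = mv²/r.
N = m(v²/r + g) = 679 × ((17.6)²/31.8 + 9.8) = 679 × (9.741 + 9.8) = 679 × 19.54 = 13270 N.

13300 N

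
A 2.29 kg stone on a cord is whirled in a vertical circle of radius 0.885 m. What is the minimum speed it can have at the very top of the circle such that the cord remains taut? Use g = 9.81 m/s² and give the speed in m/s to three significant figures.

At the highest point the centre is directly below, so both the weight and T act inward: T + mg = mv²/r.
At minimum speed T → 0, so mg = mv_min²/r ⇒ v_min = √(g r) = √(9.81 × 0.885) = 2.946 m/s.

2.95 m/s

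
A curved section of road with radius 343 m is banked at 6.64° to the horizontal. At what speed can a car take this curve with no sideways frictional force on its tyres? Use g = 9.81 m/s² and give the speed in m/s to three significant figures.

19.8 m/s

On a frictionless banked curve, N sinθ = mv²/r and N cosθ = mg, so tanθ = v²/(rg).
v = √(r g tanθ) = √(343 × 9.81 × tan 6.64°) = √(343 × 9.81 × 0.1164) = √391.7 = 19.79 m/s.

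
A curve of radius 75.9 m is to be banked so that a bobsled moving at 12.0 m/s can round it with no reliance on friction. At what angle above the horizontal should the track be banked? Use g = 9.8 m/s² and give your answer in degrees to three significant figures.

With no friction, the horizontal component of the normal force provides the centripetal force: N sinθ = mv²/r, while N cosθ = mg vertically.
Dividing: tanθ = v²/(r g) = (12.0)²/(75.9 × 9.8) = 144.0/743.8 = 0.1936.
θ = arctan(0.1936) = 10.96°.

11.0°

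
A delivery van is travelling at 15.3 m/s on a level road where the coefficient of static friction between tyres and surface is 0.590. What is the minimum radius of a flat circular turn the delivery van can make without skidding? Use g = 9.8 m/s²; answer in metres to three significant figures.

40.5 m

At the limit, μ_s m g = m v²/r, so r_min = v²/(μ_s g) = (15.3)²/(0.590 × 9.8) = 234.1/5.782 = 40.49 m.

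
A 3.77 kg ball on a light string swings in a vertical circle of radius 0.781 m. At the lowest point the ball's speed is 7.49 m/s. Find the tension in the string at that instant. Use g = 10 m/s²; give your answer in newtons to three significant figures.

At the lowest point, T points up (toward the centre) and the weight mg points down (away from the centre), so the net inward force is T − mg = mv²/r.
T = m(v²/r + g) = 3.77 × ((7.49)²/0.781 + 10.0) = 3.77 × (71.83 + 10.0) = 3.77 × 81.83 = 308.5 N.

309 N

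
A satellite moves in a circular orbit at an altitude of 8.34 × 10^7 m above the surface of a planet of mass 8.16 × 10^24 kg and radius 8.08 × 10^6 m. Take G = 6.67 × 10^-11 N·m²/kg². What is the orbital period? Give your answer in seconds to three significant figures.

236000 s

r = R + h = 8.08 × 10^6 + 8.34 × 10^7 = 9.148 × 10^7 m. Gravity provides the centripetal force: G M m / r² = m v² / r ⇒ v = √(GM/r) = 2439 m/s.
T = 2πr/v = 2π × 9.148 × 10^7 / 2439 = 235600 s.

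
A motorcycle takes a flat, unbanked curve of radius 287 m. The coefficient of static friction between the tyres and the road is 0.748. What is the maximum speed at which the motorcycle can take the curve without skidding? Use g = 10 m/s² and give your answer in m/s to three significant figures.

Friction provides the centripetal force on a flat curve. At maximum speed it is at its limiting value: μ_s m g = m v²/r.
Mass cancels: v_max = √(μ_s g r) = √(0.748 × 10.0 × 287) = √2147 = 46.33 m/s.

46.3 m/s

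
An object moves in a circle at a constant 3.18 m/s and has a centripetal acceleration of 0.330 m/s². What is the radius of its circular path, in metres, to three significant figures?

30.6 m

a_c = v²/r ⇒ r = v²/a_c = (3.18)²/0.330 = 10.11/0.330 = 30.64 m.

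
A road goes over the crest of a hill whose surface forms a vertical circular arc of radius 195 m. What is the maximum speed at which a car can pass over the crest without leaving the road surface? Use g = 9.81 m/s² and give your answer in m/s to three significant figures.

At the crest the centre of the circle is below the car, so the net downward (centripetal) force is mg − N = mv²/r.
The car leaves the road when N → 0, giving v_max = √(g r) = √(9.81 × 195) = 43.74 m/s.

43.7 m/s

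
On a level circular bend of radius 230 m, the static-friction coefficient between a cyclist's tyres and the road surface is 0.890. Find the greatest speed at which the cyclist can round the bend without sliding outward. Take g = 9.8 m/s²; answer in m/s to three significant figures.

Friction provides the centripetal force on a flat curve. At maximum speed it is at its limiting value: μ_s m g = m v²/r.
Mass cancels: v_max = √(μ_s g r) = √(0.890 × 9.8 × 230) = √2006 = 44.79 m/s.

44.8 m/s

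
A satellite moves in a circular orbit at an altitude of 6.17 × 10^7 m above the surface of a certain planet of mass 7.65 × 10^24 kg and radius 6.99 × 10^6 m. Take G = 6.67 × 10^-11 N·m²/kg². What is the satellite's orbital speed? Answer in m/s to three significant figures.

2730 m/s

Orbital radius r = R + h = 6.99 × 10^6 + 6.17 × 10^7 = 6.869 × 10^7 m.
Gravity supplies the centripetal force: G M m / r² = m v² / r, so v = √(GM/r).
v = √(6.67 × 10^-11 × 7.65 × 10^24 / 6.869 × 10^7) = √(7.428 × 10^6) = 2726 m/s.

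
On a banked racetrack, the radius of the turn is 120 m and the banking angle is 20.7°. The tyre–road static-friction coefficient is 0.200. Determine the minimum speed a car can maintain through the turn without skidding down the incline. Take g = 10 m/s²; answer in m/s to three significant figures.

At the minimum speed, friction acts up the slope at its limiting value f = μN. Radially (horizontal, toward centre): N sinθ − μN cosθ = mv²/r. Vertically: N cosθ + μN sinθ = mg.
Dividing: v² = r g (sinθ − μcosθ)/(cosθ + μsinθ).
sinθ − μcosθ = 0.3535 − 0.200×0.9354 = 0.1664; cosθ + μsinθ = 0.9354 + 0.200×0.3535 = 1.006.
v² = 120 × 10.0 × 0.1664/1.006 = 198.4 m²/s², so v = 14.09 m/s.

14.1 m/s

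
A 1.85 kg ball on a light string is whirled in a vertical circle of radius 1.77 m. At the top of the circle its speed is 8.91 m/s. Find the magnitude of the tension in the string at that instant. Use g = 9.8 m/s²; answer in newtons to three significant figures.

64.8 N

At the top, both T and the weight mg point inward (toward the centre), so T + mg = mv²/r.
T = m(v²/r − g) = 1.85 × ((8.91)²/1.77 − 9.8) = 1.85 × (44.85 − 9.8) = 1.85 × 35.05 = 64.85 N.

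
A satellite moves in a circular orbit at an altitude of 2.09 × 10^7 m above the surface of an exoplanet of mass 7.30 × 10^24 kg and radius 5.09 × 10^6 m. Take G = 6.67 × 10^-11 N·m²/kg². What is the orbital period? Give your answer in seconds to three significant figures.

37700 s

r = R + h = 5.09 × 10^6 + 2.09 × 10^7 = 2.599 × 10^7 m. Gravity provides the centripetal force: G M m / r² = m v² / r ⇒ v = √(GM/r) = 4328 m/s.
T = 2πr/v = 2π × 2.599 × 10^7 / 4328 = 37730 s.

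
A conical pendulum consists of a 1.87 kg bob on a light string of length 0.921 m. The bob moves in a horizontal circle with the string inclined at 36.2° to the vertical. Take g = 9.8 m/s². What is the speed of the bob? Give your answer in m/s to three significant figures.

The radius of the circle is r = L sinθ = 0.921 × sin 36.2° = 0.5439 m.
Horizontally T sinθ = mv²/r and vertically T cosθ = mg, so tanθ = v²/(rg).
v = √(r g tanθ) = √(0.5439 × 9.8 × 0.7319) = √3.901 = 1.975 m/s.

1.98 m/s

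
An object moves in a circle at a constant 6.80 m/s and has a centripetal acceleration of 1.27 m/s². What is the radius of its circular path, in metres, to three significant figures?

a_c = v²/r ⇒ r = v²/a_c = (6.80)²/1.27 = 46.24/1.27 = 36.41 m.

36.4 m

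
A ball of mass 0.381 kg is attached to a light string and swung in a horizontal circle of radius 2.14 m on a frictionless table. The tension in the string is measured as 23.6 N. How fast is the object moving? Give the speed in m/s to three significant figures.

11.5 m/s

T = m v²/r ⇒ v = √(T r / m) = √(23.6 × 2.14 / 0.381) = √132.6 = 11.51 m/s.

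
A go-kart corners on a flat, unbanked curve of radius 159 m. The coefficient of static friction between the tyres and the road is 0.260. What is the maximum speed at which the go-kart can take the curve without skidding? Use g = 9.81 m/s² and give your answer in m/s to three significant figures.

20.1 m/s

Friction provides the centripetal force on a flat curve. At maximum speed it is at its limiting value: μ_s m g = m v²/r.
Mass cancels: v_max = √(μ_s g r) = √(0.260 × 9.81 × 159) = √405.5 = 20.14 m/s.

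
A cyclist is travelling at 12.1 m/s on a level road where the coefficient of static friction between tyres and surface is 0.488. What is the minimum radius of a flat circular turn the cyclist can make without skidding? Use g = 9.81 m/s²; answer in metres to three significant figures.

At the limit, μ_s m g = m v²/r, so r_min = v²/(μ_s g) = (12.1)²/(0.488 × 9.81) = 146.4/4.787 = 30.58 m.

30.6 m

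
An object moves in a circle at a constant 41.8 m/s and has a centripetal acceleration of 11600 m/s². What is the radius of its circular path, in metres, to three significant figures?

a_c = v²/r ⇒ r = v²/a_c = (41.8)²/11600 = 1747/11600 = 0.1506 m.

0.151 m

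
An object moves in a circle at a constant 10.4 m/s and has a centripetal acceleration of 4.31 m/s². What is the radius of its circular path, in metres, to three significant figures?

25.1 m

a_c = v²/r ⇒ r = v²/a_c = (10.4)²/4.31 = 108.2/4.31 = 25.10 m.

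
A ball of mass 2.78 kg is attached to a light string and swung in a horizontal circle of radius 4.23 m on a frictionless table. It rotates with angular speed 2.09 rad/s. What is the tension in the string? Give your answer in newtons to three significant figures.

51.4 N

v = ωr = 2.09 × 4.23 = 8.841 m/s.
The tension is the only horizontal force, so it supplies the full centripetal force: T = m v²/r = 2.78 × (8.841)²/4.23 = 2.78 × 78.16/4.23 = 51.37 N.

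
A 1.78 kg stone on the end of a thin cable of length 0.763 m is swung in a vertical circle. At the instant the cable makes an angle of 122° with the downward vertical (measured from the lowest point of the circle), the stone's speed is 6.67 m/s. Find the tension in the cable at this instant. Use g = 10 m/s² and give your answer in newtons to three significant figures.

Take the radial direction toward the centre of the circle as positive. The component of the weight along the string toward the centre is −mg cos φ (φ measured from the bottom), so Newton's second law along the string gives T − mg cos φ = m v²/r.
cos 122° = -0.5299, so T = m(v²/r + g cos φ) = 1.78 × ((6.67)²/0.763 + 10.0 × -0.5299) = 1.78 × (58.31 + (-5.299)) = 1.78 × 53.01 = 94.36 N.

94.4 N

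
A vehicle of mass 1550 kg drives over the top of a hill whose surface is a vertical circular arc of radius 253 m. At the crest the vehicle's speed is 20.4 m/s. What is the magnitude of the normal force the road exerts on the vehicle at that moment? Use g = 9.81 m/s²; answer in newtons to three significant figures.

12700 N

At the crest the centripetal acceleration points downward (toward the centre of the arc), so mg − N = mv²/r.
N = m(g − v²/r) = 1550 × (9.81 − (20.4)²/253) = 1550 × (9.81 − 1.645) = 1550 × 8.165 = 12660 N.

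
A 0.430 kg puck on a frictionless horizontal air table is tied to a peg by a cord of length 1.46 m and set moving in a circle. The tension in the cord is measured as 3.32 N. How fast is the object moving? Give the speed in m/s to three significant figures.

3.36 m/s

T = m v²/r ⇒ v = √(T r / m) = √(3.32 × 1.46 / 0.430) = √11.27 = 3.357 m/s.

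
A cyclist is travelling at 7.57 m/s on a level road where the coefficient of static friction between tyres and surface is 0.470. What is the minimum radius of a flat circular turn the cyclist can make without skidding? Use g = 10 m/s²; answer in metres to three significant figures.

At the limit, μ_s m g = m v²/r, so r_min = v²/(μ_s g) = (7.57)²/(0.470 × 10.0) = 57.30/4.700 = 12.19 m.

12.2 m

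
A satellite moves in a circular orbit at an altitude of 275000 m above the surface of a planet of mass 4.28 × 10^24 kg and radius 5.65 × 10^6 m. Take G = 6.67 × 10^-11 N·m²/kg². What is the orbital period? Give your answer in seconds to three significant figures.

5360 s

r = R + h = 5.65 × 10^6 + 275000 = 5.925 × 10^6 m. Gravity provides the centripetal force: G M m / r² = m v² / r ⇒ v = √(GM/r) = 6941 m/s.
T = 2πr/v = 2π × 5.925 × 10^6 / 6941 = 5363 s.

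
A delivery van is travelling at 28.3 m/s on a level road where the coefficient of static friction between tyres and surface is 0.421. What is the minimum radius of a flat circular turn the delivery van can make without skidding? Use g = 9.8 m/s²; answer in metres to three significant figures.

194 m

At the limit, μ_s m g = m v²/r, so r_min = v²/(μ_s g) = (28.3)²/(0.421 × 9.8) = 800.9/4.126 = 194.1 m.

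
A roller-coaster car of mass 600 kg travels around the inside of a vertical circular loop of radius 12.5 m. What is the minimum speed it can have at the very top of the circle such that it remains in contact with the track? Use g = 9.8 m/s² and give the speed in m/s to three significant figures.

At the top, both weight mg and N point toward the centre: N + mg = mv²/r.
At minimum speed N → 0, so mg = mv_min²/r ⇒ v_min = √(g r) = √(9.8 × 12.5) = 11.07 m/s.

11.1 m/s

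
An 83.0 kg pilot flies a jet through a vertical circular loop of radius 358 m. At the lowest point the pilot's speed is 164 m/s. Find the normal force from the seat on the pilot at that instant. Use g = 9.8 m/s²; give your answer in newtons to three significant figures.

At the lowest point, N points up (toward the centre) and the weight mg points down (away from the centre), so the net inward force is N − mg = mv²/r.
N = m(v²/r + g) = 83.0 × ((164)²/358 + 9.8) = 83.0 × (75.13 + 9.8) = 83.0 × 84.93 = 7049 N.

7050 N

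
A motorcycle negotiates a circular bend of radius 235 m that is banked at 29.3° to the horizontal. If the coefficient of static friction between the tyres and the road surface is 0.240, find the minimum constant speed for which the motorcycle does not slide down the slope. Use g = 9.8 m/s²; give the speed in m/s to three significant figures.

25.5 m/s

At the minimum speed, friction acts up the slope at its limiting value f = μN. Radially (horizontal, toward centre): N sinθ − μN cosθ = mv²/r. Vertically: N cosθ + μN sinθ = mg.
Dividing: v² = r g (sinθ − μcosθ)/(cosθ + μsinθ).
sinθ − μcosθ = 0.4894 − 0.240×0.8721 = 0.2801; cosθ + μsinθ = 0.8721 + 0.240×0.4894 = 0.9895.
v² = 235 × 9.8 × 0.2801/0.9895 = 651.9 m²/s², so v = 25.53 m/s.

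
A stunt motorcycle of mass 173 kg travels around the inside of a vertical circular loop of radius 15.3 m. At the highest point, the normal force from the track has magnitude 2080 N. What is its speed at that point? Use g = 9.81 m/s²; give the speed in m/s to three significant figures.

18.3 m/s

At the top, N + mg = mv²/r, so v = √(r(N/m + g)) = √(15.3 × (2080/173 + 9.81)) = √(15.3 × 21.83) = √334.0 = 18.28 m/s.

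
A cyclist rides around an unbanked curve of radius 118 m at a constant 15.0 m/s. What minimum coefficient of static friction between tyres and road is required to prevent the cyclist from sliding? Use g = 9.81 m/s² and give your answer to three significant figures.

0.194

Friction provides the centripetal force: μ_s m g = m v²/r, so μ_s = v²/(g r) = (15.00)²/(9.81 × 118) = 225.0/1158 = 0.1944.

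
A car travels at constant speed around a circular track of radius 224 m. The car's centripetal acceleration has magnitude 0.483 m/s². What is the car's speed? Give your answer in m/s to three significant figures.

a_c = v²/r ⇒ v = √(a_c · r) = √(0.483 × 224) = √108.2 = 10.40 m/s.

10.4 m/s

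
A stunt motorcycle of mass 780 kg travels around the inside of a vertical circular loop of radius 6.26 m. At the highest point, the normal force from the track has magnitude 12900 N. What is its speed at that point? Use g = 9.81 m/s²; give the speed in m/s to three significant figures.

12.8 m/s

At the top, N + mg = mv²/r, so v = √(r(N/m + g)) = √(6.26 × (12900/780 + 9.81)) = √(6.26 × 26.35) = √164.9 = 12.84 m/s.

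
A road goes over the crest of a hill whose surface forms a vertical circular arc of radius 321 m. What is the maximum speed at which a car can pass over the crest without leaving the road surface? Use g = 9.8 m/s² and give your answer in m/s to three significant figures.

At the crest the centre of the circle is below the car, so the net downward (centripetal) force is mg − N = mv²/r.
The car leaves the road when N → 0, giving v_max = √(g r) = √(9.8 × 321) = 56.09 m/s.

56.1 m/s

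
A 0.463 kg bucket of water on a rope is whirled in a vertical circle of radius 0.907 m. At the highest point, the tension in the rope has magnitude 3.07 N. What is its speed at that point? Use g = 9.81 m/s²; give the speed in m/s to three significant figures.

3.86 m/s

At the top, T + mg = mv²/r, so v = √(r(T/m + g)) = √(0.907 × (3.07/0.463 + 9.81)) = √(0.907 × 16.44) = √14.91 = 3.862 m/s.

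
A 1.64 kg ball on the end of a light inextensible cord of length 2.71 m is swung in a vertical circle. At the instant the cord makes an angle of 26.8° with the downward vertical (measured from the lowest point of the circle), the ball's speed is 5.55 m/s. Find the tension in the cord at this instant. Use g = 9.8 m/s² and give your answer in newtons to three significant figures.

Take the radial direction toward the centre of the circle as positive. The component of the weight along the string toward the centre is −mg cos φ (φ measured from the bottom), so Newton's second law along the string gives T − mg cos φ = m v²/r.
cos 26.8° = 0.8926, so T = m(v²/r + g cos φ) = 1.64 × ((5.55)²/2.71 + 9.8 × 0.8926) = 1.64 × (11.37 + (8.747)) = 1.64 × 20.11 = 32.99 N.

33.0 N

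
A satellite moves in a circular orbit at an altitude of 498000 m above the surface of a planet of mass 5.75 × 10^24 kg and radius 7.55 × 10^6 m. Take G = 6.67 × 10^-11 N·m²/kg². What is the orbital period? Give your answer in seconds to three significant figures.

7330 s

r = R + h = 7.55 × 10^6 + 498000 = 8.048 × 10^6 m. Gravity provides the centripetal force: G M m / r² = m v² / r ⇒ v = √(GM/r) = 6903 m/s.
T = 2πr/v = 2π × 8.048 × 10^6 / 6903 = 7325 s.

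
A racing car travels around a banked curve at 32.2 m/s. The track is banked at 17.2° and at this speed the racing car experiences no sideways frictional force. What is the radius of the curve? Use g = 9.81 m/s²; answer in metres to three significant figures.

Frictionless banking: tanθ = v²/(rg), so r = v²/(g tanθ).
r = (32.2)²/(9.81 × tan 17.2°) = 1037/(9.81 × 0.3096) = 1037/3.037 = 341.4 m.

341 m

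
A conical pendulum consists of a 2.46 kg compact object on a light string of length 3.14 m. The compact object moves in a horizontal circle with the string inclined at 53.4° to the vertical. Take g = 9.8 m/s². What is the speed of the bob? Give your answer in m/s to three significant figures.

The radius of the circle is r = L sinθ = 3.14 × sin 53.4° = 2.521 m.
Horizontally T sinθ = mv²/r and vertically T cosθ = mg, so tanθ = v²/(rg).
v = √(r g tanθ) = √(2.521 × 9.8 × 1.347) = √33.26 = 5.768 m/s.

5.77 m/s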